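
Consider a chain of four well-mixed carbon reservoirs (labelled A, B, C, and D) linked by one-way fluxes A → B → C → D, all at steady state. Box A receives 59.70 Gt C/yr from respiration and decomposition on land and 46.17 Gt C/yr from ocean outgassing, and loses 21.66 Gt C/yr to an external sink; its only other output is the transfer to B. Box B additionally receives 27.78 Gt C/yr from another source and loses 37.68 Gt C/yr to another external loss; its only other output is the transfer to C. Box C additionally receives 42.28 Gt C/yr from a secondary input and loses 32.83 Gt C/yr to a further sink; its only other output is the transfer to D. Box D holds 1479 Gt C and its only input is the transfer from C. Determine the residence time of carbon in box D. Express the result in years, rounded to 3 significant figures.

Box A: F(A→B) = (59.70 + 46.17) − 21.66 = 84.210 Gt C/yr.
Box B: F(B→C) = (84.210 + 27.78) − 37.68 = 74.310 Gt C/yr.
Box C: F(C→D) = (74.310 + 42.28) − 32.83 = 83.760 Gt C/yr.
Box D throughput = its input = 83.760 Gt C/yr; τ = 1479 / 83.760 = 17.66 yr.

17.7 yr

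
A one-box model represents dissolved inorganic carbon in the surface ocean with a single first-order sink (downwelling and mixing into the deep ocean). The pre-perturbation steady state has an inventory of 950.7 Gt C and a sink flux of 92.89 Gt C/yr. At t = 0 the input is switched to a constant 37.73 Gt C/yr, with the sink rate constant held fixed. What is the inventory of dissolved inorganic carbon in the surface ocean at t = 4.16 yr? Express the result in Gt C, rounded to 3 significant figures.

762 Gt C

The sink rate constant is k = F₀/M₀ = 92.89/950.7 = 0.09771 yr⁻¹.
Solving dM/dt = F₁ − kM with M(0) = M₀ gives M(t) = F₁/k + (M₀ − F₁/k)·e^(−kt).
F₁/k = 37.73/0.09771 = 386.15 Gt C; kt = 0.09771 × 4.16 = 0.4065, e^(−kt) = 0.6660.
M(4.16) = 386.15 + (950.7 − 386.15) × 0.6660 = 386.15 + 376.0 = 762.14 Gt C.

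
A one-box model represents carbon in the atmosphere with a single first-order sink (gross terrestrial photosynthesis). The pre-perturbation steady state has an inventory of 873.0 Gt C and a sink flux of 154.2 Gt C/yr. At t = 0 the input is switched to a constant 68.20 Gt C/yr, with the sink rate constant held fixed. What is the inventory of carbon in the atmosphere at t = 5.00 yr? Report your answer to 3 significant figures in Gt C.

587 Gt C

The sink rate constant is k = F₀/M₀ = 154.2/873.0 = 0.1766 yr⁻¹.
Solving dM/dt = F₁ − kM with M(0) = M₀ gives M(t) = F₁/k + (M₀ − F₁/k)·e^(−kt).
F₁/k = 68.20/0.1766 = 386.11 Gt C; kt = 0.1766 × 5.00 = 0.8832, e^(−kt) = 0.4135.
M(5.00) = 386.11 + (873.0 − 386.11) × 0.4135 = 386.11 + 201.3 = 587.43 Gt C.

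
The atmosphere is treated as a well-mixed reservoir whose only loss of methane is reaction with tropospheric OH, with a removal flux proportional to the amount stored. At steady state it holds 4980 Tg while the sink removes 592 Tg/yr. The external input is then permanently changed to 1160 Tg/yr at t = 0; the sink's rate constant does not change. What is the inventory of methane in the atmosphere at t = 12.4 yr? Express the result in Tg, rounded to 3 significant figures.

8660 Tg

τ = M₀/F₀ = 4980/592 = 8.412 yr; rate constant k = 1/τ.
New steady state M_∞ = F₁/k = F₁·τ = 1160 × 8.412 = 9758.1 Tg.
M(t) = M_∞ + (M₀ − M_∞)·e^(−t/τ); t/τ = 12.4/8.412 = 1.474, so e^(−t/τ) = 0.2290.
M(t) = 9758.1 − 4778 × 0.2290 = 8663.9 Tg.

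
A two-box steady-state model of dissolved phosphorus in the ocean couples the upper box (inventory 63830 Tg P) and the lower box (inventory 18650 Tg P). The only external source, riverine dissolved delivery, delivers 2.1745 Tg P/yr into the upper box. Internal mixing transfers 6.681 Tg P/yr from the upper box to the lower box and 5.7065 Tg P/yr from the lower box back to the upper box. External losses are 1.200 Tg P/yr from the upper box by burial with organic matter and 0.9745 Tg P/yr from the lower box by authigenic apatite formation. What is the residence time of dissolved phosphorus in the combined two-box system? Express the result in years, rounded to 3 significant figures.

Treat the two boxes together as one reservoir: the mixing fluxes between them are internal recycling, so τ = ΣM / Σ(external losses).
M_total = 63830 + 18650 = 82480 Tg P.
ΣF_external_out = 1.200 + 0.9745 = 2.1745 Tg P/yr.
τ = M_total / ΣF_ext = 82480 / 2.1745 = 37930 yr.

37900 yr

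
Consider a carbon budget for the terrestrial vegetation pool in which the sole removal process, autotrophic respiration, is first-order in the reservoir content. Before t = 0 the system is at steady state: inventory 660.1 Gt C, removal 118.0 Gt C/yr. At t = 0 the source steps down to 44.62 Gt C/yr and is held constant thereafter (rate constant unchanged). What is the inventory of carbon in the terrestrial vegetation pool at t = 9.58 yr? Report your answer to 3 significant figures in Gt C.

Residence time τ = M₀/F₀ = 5.594 yr. The eventual steady state is M_∞ = M₀·(F₁/F₀) = 660.1 × 44.62/118.0 = 249.61 Gt C.
The anomaly ΔM(t) = M(t) − M_∞ decays as ΔM₀·e^(−t/τ) with ΔM₀ = 660.1 − 249.61 = 410.5 Gt C.
At t = 9.58 yr, e^(−t/τ) = e^(−1.713) = 0.1804, so ΔM = 74.06 Gt C and M = 249.61 + 74.06 = 323.66 Gt C.

324 Gt C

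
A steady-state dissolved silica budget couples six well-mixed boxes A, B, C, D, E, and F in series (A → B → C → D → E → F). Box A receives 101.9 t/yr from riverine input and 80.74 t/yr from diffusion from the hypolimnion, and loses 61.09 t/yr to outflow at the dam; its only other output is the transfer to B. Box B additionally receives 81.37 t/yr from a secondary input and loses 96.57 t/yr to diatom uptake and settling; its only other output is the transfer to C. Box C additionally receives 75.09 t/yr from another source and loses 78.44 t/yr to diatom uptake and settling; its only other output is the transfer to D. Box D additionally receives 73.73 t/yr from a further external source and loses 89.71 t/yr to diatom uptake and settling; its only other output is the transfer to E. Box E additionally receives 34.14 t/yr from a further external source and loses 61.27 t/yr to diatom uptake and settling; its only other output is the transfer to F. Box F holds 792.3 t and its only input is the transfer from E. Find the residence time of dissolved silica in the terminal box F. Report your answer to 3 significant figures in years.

Box A: F(A→B) = (101.9 + 80.74) − 61.09 = 121.55 t/yr.
Box B: F(B→C) = (121.55 + 81.37) − 96.57 = 106.35 t/yr.
Box C: F(C→D) = (106.35 + 75.09) − 78.44 = 103.00 t/yr.
Box D: F(D→E) = (103.00 + 73.73) − 89.71 = 87.020 t/yr.
Box E: F(E→F) = (87.020 + 34.14) − 61.27 = 59.890 t/yr.
Box F throughput = its input = 59.890 t/yr; τ = 792.3 / 59.890 = 13.23 yr.

13.2 yr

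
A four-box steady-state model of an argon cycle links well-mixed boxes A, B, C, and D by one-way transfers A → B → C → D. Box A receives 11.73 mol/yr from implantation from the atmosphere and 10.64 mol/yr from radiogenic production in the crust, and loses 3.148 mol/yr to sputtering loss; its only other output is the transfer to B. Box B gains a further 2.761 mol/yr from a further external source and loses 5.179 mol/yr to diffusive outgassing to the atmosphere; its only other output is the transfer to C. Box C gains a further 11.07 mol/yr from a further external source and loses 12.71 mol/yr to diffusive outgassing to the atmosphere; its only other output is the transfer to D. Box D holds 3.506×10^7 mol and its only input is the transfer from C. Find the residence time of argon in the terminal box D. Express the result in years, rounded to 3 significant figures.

2.31×10^6 yr

Box A: F(A→B) = (11.73 + 10.64) − 3.148 = 19.222 mol/yr.
Box B: F(B→C) = (19.222 + 2.761) − 5.179 = 16.804 mol/yr.
Box C: F(C→D) = (16.804 + 11.07) − 12.71 = 15.164 mol/yr.
Box D throughput = its input = 15.164 mol/yr; τ = 3.506×10^7 / 15.164 = 2.312×10^6 yr.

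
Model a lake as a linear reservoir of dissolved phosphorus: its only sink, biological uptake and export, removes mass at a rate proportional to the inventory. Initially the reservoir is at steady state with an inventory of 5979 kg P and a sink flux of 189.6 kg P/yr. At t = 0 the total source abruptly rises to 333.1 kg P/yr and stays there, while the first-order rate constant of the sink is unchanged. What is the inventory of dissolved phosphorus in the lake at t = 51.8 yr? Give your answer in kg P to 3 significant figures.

The sink rate constant is k = F₀/M₀ = 189.6/5979 = 0.03171 yr⁻¹.
Solving dM/dt = F₁ − kM with M(0) = M₀ gives M(t) = F₁/k + (M₀ − F₁/k)·e^(−kt).
F₁/k = 333.1/0.03171 = 10504 kg P; kt = 0.03171 × 51.8 = 1.643, e^(−kt) = 0.1935.
M(51.8) = 10504 + (5979 − 10504) × 0.1935 = 10504 − 875.5 = 9628.7 kg P.

9630 kg P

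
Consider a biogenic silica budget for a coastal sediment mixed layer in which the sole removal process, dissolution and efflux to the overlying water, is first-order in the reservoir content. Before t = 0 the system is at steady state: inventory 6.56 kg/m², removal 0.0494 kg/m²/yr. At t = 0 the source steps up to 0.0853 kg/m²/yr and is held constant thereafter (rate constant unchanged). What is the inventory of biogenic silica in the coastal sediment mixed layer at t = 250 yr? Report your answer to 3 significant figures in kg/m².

10.6 kg/m²

τ = M₀/F₀ = 6.56/0.0494 = 132.8 yr; rate constant k = 1/τ.
New steady state M_∞ = F₁/k = F₁·τ = 0.0853 × 132.8 = 11.327 kg/m².
M(t) = M_∞ + (M₀ − M_∞)·e^(−t/τ); t/τ = 250/132.8 = 1.883, so e^(−t/τ) = 0.1522.
M(t) = 11.327 − 4.767 × 0.1522 = 10.602 kg/m².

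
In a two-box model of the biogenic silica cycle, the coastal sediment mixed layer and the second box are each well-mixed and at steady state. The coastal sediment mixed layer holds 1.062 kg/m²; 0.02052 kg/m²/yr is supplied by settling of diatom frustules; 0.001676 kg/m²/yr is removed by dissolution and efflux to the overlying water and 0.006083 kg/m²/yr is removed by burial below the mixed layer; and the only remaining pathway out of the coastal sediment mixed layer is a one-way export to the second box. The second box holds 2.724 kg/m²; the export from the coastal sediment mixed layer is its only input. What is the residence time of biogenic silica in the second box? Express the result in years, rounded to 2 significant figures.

Balance the coastal sediment mixed layer: ΣF_in = 0.020520 kg/m²/yr.
Export to the second box = ΣF_in − (0.001676 + 0.006083) = 0.012761 kg/m²/yr.
At steady state the output of the second box equals its input, 0.012761 kg/m²/yr.
τ = M / F = 2.724 / 0.012761 = 213.5 yr.

210 yr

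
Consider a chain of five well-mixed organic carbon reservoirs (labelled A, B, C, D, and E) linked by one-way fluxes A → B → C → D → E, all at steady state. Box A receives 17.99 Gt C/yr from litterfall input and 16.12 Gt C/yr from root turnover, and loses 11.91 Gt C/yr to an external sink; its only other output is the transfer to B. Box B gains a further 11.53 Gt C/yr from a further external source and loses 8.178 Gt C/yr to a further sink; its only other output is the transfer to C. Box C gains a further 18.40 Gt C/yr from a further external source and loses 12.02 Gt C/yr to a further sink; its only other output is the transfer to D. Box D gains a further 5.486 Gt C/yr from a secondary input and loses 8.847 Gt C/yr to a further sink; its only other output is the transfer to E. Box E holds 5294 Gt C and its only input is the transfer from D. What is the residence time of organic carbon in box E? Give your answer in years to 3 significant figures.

185 yr

Box A: F(A→B) = (17.99 + 16.12) − 11.91 = 22.200 Gt C/yr.
Box B: F(B→C) = (22.200 + 11.53) − 8.178 = 25.552 Gt C/yr.
Box C: F(C→D) = (25.552 + 18.40) − 12.02 = 31.932 Gt C/yr.
Box D: F(D→E) = (31.932 + 5.486) − 8.847 = 28.571 Gt C/yr.
Box E throughput = its input = 28.571 Gt C/yr; τ = 5294 / 28.571 = 185.3 yr.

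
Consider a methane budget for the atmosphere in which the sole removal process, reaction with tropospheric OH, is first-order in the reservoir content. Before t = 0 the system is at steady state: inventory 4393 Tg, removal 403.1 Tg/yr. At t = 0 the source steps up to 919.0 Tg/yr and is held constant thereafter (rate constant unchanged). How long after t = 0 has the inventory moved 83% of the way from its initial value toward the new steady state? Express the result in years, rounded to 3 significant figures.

τ = M₀/F₀ = 4393/403.1 = 10.90 yr.
The remaining gap fraction is e^(−t/τ); 83% covered ⇒ e^(−t/τ) = 0.170.
t = −τ ln(0.170) = 10.90 × 1.772 = 19.31 yr.

19.3 yr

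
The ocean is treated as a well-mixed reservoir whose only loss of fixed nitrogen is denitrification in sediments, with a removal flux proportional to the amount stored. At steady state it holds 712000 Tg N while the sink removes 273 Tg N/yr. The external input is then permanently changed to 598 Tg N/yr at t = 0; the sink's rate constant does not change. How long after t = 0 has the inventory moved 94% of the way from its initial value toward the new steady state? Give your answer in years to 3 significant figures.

τ = M₀/F₀ = 712000/273 = 2608 yr.
The remaining gap fraction is e^(−t/τ); 94% covered ⇒ e^(−t/τ) = 0.0600.
t = −τ ln(0.0600) = 2608 × 2.813 = 7338 yr.

7340 yr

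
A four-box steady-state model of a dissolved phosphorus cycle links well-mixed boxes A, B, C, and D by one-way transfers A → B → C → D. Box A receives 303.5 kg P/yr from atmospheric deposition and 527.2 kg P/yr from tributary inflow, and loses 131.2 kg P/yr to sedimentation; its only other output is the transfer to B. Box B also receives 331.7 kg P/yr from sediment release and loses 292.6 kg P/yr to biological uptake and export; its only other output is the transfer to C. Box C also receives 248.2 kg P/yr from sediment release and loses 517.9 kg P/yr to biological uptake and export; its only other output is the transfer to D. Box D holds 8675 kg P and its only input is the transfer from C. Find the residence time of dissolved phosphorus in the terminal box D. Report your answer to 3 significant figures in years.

Box A: F(A→B) = (303.5 + 527.2) − 131.2 = 699.50 kg P/yr.
Box B: F(B→C) = (699.50 + 331.7) − 292.6 = 738.60 kg P/yr.
Box C: F(C→D) = (738.60 + 248.2) − 517.9 = 468.90 kg P/yr.
Box D throughput = its input = 468.90 kg P/yr; τ = 8675 / 468.90 = 18.50 yr.

18.5 yr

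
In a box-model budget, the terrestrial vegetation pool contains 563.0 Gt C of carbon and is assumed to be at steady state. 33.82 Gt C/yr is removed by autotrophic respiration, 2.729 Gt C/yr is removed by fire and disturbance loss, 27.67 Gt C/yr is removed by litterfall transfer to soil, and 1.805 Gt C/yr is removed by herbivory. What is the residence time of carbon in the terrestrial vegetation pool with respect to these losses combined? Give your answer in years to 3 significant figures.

Total removal = 33.82 + 2.729 + 27.67 + 1.805 = 66.024 Gt C/yr.
τ = M / ΣF_out = 563.0 / 66.024 = 8.527 yr.

8.53 yr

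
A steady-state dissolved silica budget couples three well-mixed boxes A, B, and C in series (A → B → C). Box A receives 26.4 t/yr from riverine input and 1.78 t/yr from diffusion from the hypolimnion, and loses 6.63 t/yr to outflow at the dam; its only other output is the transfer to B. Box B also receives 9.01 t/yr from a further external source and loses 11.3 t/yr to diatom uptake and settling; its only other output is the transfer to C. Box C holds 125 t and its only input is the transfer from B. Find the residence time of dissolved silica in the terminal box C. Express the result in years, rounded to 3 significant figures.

6.49 yr

Box A: F(A→B) = (26.4 + 1.78) − 6.63 = 21.550 t/yr.
Box B: F(B→C) = (21.550 + 9.01) − 11.3 = 19.260 t/yr.
Box C throughput = its input = 19.260 t/yr; τ = 125 / 19.260 = 6.490 yr.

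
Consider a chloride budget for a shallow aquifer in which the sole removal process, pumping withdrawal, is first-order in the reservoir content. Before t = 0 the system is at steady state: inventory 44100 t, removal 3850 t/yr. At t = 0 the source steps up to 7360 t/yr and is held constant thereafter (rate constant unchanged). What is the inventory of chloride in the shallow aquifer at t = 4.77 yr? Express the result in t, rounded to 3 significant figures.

57800 t

The sink rate constant is k = F₀/M₀ = 3850/44100 = 0.08730 yr⁻¹.
Solving dM/dt = F₁ − kM with M(0) = M₀ gives M(t) = F₁/k + (M₀ − F₁/k)·e^(−kt).
F₁/k = 7360/0.08730 = 84305 t; kt = 0.08730 × 4.77 = 0.4164, e^(−kt) = 0.6594.
M(4.77) = 84305 + (44100 − 84305) × 0.6594 = 84305 − 26510 = 57794 t.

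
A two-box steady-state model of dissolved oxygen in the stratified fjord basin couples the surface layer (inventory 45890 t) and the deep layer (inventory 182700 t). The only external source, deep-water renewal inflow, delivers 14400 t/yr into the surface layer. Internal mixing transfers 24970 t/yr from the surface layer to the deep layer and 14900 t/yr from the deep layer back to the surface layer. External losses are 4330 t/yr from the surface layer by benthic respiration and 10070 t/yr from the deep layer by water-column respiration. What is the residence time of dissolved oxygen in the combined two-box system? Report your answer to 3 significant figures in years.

15.9 yr

Treat the two boxes together as one reservoir: the mixing fluxes between them are internal recycling, so τ = ΣM / Σ(external losses).
M_total = 45890 + 182700 = 228590 t.
ΣF_external_out = 4330 + 10070 = 14400 t/yr.
τ = M_total / ΣF_ext = 228590 / 14400 = 15.87 yr.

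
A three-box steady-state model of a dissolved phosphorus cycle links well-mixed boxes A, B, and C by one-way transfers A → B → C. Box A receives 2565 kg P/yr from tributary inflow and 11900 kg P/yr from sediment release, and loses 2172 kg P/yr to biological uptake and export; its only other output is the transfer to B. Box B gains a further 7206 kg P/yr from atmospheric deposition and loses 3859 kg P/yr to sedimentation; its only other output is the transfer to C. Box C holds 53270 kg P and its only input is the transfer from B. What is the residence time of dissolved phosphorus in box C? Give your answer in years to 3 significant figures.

3.41 yr

Box A: F(A→B) = (2565 + 11900) − 2172 = 12293 kg P/yr.
Box B: F(B→C) = (12293 + 7206) − 3859 = 15640 kg P/yr.
Box C throughput = its input = 15640 kg P/yr; τ = 53270 / 15640 = 3.406 yr.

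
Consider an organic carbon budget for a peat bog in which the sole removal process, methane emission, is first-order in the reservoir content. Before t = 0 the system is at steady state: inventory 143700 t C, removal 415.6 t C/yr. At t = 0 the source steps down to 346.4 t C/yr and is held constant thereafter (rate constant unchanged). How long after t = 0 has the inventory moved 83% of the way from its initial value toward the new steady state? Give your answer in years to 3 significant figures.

613 yr

τ = M₀/F₀ = 143700/415.6 = 345.8 yr.
The remaining gap fraction is e^(−t/τ); 83% covered ⇒ e^(−t/τ) = 0.170.
t = −τ ln(0.170) = 345.8 × 1.772 = 612.7 yr.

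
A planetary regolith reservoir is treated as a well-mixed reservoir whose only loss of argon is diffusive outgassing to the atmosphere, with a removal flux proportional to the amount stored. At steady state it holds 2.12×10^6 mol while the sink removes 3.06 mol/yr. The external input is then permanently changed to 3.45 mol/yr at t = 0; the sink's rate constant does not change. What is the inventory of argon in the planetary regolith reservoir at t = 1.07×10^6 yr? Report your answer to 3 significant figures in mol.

The sink rate constant is k = F₀/M₀ = 3.06/2.12×10^6 = 1.443×10^-6 yr⁻¹.
Solving dM/dt = F₁ − kM with M(0) = M₀ gives M(t) = F₁/k + (M₀ − F₁/k)·e^(−kt).
F₁/k = 3.45/1.443×10^-6 = 2.3902×10^6 mol; kt = 1.443×10^-6 × 1.07×10^6 = 1.544, e^(−kt) = 0.2134.
M(1.07×10^6) = 2.3902×10^6 + (2.12×10^6 − 2.3902×10^6) × 0.2134 = 2.3902×10^6 − 57670 = 2.3325×10^6 mol.

2.33×10^6 mol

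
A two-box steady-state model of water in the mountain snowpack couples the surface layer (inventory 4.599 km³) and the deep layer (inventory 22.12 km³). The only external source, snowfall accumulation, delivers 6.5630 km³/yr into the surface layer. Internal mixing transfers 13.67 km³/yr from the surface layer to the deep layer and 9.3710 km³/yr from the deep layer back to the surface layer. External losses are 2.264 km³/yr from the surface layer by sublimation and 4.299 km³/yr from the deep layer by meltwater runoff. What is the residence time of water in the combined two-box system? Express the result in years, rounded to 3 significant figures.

4.07 yr

Residence time in the combined system uses the total inventory and the total *external* removal — internal exchanges between the two boxes cancel.
M_total = 4.599 + 22.12 = 26.719 km³.
ΣF_external_out = 2.264 + 4.299 = 6.5630 km³/yr.
τ = M_total / ΣF_ext = 26.719 / 6.5630 = 4.071 yr.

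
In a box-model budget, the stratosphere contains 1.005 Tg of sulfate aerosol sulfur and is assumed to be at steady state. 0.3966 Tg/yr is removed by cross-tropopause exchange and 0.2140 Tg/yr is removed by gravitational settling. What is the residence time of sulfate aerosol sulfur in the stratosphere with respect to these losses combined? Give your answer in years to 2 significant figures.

1.6 yr

Total removal = 0.3966 + 0.2140 = 0.61060 Tg/yr.
τ = M / ΣF_out = 1.005 / 0.61060 = 1.646 yr.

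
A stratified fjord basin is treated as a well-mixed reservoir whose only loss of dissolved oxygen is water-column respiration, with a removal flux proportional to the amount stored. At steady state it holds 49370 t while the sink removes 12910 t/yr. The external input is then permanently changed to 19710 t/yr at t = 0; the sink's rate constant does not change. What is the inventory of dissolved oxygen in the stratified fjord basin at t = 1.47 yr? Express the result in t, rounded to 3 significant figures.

The sink rate constant is k = F₀/M₀ = 12910/49370 = 0.2615 yr⁻¹.
Solving dM/dt = F₁ − kM with M(0) = M₀ gives M(t) = F₁/k + (M₀ − F₁/k)·e^(−kt).
F₁/k = 19710/0.2615 = 75374 t; kt = 0.2615 × 1.47 = 0.3844, e^(−kt) = 0.6809.
M(1.47) = 75374 + (49370 − 75374) × 0.6809 = 75374 − 17710 = 57669 t.

57700 t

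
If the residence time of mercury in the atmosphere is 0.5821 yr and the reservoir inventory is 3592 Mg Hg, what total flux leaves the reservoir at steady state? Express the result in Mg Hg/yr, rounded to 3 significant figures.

F = M / τ = 3592 / 0.5821 = 6171 Mg Hg/yr.

6170 Mg Hg/yr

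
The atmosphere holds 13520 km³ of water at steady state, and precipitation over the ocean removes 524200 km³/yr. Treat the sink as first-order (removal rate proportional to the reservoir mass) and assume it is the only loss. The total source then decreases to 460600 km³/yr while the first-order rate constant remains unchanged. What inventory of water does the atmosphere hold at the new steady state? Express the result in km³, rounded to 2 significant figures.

Rate constant k = F/M = 524200 / 13520 = 38.77 yr⁻¹.
At the new steady state, source = k·M_new ⇒ M_new = 460600 / 38.77 = 11880 km³.
(Equivalently M_new = M × F_new/F_old = 13520 × 460600/524200.)

12000 km³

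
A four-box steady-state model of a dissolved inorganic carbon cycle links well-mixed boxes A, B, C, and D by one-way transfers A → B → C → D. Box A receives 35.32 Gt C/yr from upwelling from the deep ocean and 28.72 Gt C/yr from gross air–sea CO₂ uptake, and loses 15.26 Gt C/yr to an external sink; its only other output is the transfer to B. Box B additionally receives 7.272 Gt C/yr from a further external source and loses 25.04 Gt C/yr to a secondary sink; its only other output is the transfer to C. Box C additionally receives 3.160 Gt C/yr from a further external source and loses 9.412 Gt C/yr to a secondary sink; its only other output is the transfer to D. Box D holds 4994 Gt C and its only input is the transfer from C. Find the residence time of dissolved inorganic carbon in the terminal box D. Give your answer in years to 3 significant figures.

202 yr

Box A: F(A→B) = (35.32 + 28.72) − 15.26 = 48.780 Gt C/yr.
Box B: F(B→C) = (48.780 + 7.272) − 25.04 = 31.012 Gt C/yr.
Box C: F(C→D) = (31.012 + 3.160) − 9.412 = 24.760 Gt C/yr.
Box D throughput = its input = 24.760 Gt C/yr; τ = 4994 / 24.760 = 201.7 yr.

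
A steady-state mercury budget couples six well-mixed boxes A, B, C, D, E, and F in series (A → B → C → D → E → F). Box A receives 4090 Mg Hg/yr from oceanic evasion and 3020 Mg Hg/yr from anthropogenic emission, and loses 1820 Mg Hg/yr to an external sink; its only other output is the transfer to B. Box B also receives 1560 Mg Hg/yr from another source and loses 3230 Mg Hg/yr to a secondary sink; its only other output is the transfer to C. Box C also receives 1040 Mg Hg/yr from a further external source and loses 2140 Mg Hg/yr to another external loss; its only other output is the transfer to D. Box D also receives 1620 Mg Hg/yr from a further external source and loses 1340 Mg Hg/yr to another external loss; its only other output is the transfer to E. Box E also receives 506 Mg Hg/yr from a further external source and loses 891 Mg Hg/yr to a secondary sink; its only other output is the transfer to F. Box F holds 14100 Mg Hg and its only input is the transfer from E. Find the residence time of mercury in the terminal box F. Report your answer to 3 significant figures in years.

5.84 yr

Box A: F(A→B) = (4090 + 3020) − 1820 = 5290.0 Mg Hg/yr.
Box B: F(B→C) = (5290.0 + 1560) − 3230 = 3620.0 Mg Hg/yr.
Box C: F(C→D) = (3620.0 + 1040) − 2140 = 2520.0 Mg Hg/yr.
Box D: F(D→E) = (2520.0 + 1620) − 1340 = 2800.0 Mg Hg/yr.
Box E: F(E→F) = (2800.0 + 506) − 891 = 2415.0 Mg Hg/yr.
Box F throughput = its input = 2415.0 Mg Hg/yr; τ = 14100 / 2415.0 = 5.839 yr.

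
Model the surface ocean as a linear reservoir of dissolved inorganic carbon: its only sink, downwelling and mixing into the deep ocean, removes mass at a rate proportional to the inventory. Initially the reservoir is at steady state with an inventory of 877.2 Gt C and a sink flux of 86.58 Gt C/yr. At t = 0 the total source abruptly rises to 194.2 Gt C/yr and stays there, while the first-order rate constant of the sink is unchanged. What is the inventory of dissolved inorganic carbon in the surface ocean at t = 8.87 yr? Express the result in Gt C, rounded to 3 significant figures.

1510 Gt C

Residence time τ = M₀/F₀ = 10.13 yr. The eventual steady state is M_∞ = M₀·(F₁/F₀) = 877.2 × 194.2/86.58 = 1967.6 Gt C.
The anomaly ΔM(t) = M(t) − M_∞ decays as ΔM₀·e^(−t/τ) with ΔM₀ = 877.2 − 1967.6 = −1090 Gt C.
At t = 8.87 yr, e^(−t/τ) = e^(−0.8755) = 0.4167, so ΔM = −454.3 Gt C and M = 1967.6 − 454.3 = 1513.3 Gt C.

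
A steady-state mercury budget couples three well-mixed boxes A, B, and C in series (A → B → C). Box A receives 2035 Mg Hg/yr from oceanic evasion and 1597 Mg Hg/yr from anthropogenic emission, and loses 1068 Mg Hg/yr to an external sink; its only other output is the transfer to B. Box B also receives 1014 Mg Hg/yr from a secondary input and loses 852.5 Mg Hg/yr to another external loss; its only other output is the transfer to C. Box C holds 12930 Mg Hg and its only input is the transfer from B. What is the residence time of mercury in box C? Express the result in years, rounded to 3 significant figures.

Box A: F(A→B) = (2035 + 1597) − 1068 = 2564.0 Mg Hg/yr.
Box B: F(B→C) = (2564.0 + 1014) − 852.5 = 2725.5 Mg Hg/yr.
Box C throughput = its input = 2725.5 Mg Hg/yr; τ = 12930 / 2725.5 = 4.744 yr.

4.74 yr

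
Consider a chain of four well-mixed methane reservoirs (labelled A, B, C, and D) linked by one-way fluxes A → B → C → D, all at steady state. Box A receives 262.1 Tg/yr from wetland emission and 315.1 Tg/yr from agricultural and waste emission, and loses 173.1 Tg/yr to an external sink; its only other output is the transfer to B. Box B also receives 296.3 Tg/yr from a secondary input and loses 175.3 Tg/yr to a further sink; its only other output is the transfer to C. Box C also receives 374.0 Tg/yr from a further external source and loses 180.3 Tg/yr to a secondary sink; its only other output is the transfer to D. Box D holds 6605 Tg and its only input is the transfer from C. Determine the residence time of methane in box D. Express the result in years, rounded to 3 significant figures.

9.19 yr

Box A: F(A→B) = (262.1 + 315.1) − 173.1 = 404.10 Tg/yr.
Box B: F(B→C) = (404.10 + 296.3) − 175.3 = 525.10 Tg/yr.
Box C: F(C→D) = (525.10 + 374.0) − 180.3 = 718.80 Tg/yr.
Box D throughput = its input = 718.80 Tg/yr; τ = 6605 / 718.80 = 9.189 yr.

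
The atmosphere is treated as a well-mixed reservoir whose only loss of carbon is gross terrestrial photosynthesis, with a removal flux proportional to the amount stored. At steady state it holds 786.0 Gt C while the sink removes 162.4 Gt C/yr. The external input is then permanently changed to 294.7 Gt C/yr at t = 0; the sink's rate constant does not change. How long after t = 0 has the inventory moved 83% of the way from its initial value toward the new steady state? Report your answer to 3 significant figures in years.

τ = M₀/F₀ = 786.0/162.4 = 4.840 yr.
The remaining gap fraction is e^(−t/τ); 83% covered ⇒ e^(−t/τ) = 0.170.
t = −τ ln(0.170) = 4.840 × 1.772 = 8.576 yr.

8.58 yr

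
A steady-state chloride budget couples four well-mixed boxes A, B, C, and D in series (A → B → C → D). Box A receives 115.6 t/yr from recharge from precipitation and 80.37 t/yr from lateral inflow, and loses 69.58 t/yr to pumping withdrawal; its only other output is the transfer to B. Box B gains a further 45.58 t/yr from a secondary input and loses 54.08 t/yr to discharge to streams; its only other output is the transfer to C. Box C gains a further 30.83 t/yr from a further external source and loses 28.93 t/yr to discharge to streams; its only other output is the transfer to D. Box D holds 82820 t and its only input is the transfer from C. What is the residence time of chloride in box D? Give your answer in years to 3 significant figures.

691 yr

Box A: F(A→B) = (115.6 + 80.37) − 69.58 = 126.39 t/yr.
Box B: F(B→C) = (126.39 + 45.58) − 54.08 = 117.89 t/yr.
Box C: F(C→D) = (117.89 + 30.83) − 28.93 = 119.79 t/yr.
Box D throughput = its input = 119.79 t/yr; τ = 82820 / 119.79 = 691.4 yr.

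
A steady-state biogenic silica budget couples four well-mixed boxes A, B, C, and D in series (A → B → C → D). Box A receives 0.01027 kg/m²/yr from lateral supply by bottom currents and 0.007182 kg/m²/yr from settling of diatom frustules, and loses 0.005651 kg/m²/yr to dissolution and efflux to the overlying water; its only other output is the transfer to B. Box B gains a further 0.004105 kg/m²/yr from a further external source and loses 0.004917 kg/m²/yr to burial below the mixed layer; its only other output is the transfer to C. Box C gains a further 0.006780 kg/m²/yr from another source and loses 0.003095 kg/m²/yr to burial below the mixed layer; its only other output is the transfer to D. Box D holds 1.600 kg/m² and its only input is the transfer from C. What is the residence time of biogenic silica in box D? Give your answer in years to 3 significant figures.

109 yr

Box A: F(A→B) = (0.01027 + 0.007182) − 0.005651 = 0.011801 kg/m²/yr.
Box B: F(B→C) = (0.011801 + 0.004105) − 0.004917 = 0.010989 kg/m²/yr.
Box C: F(C→D) = (0.010989 + 0.006780) − 0.003095 = 0.014674 kg/m²/yr.
Box D throughput = its input = 0.014674 kg/m²/yr; τ = 1.600 / 0.014674 = 109.0 yr.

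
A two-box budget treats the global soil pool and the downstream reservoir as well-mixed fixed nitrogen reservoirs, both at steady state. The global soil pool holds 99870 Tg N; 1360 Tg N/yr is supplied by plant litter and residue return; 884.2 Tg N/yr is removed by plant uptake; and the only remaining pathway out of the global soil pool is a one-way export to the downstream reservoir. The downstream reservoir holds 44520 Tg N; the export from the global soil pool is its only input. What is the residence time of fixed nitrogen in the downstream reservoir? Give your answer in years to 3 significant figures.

Balance the global soil pool: ΣF_in = 1360.0 Tg N/yr.
Export to the downstream reservoir = ΣF_in − (884.2) = 475.80 Tg N/yr.
At steady state the output of the downstream reservoir equals its input, 475.80 Tg N/yr.
τ = M / F = 44520 / 475.80 = 93.57 yr.

93.6 yr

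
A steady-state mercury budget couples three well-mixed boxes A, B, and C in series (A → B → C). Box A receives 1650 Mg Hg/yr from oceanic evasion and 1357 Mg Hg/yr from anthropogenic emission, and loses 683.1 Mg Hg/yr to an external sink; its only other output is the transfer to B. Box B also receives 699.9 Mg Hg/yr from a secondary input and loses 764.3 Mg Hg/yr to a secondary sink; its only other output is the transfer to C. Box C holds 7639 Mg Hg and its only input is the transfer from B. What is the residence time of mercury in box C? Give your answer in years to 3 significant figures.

Box A: F(A→B) = (1650 + 1357) − 683.1 = 2323.9 Mg Hg/yr.
Box B: F(B→C) = (2323.9 + 699.9) − 764.3 = 2259.5 Mg Hg/yr.
Box C throughput = its input = 2259.5 Mg Hg/yr; τ = 7639 / 2259.5 = 3.381 yr.

3.38 yr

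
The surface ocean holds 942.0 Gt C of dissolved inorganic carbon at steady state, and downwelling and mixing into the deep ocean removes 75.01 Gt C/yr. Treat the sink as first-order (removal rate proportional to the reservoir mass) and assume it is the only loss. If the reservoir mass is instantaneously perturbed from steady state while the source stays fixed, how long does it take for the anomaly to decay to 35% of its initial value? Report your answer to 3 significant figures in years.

13.2 yr

For a linear reservoir the anomaly decays as exp(−t/τ) with τ = M/F = 942.0/75.01 = 12.56 yr.
exp(−t/τ) = 0.35 ⇒ t = −τ ln(0.35) = 12.56 × 1.050 = 13.18 yr.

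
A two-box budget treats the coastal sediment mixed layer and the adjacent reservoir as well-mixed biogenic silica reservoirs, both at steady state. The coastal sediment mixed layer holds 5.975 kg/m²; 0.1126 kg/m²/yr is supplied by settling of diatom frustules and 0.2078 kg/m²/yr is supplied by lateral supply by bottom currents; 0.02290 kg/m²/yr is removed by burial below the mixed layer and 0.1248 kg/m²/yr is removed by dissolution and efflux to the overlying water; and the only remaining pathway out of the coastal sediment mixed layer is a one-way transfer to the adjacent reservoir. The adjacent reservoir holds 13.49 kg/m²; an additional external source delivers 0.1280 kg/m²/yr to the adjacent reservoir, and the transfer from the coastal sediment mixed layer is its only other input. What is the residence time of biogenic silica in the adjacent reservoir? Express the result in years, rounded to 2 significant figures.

Balance the coastal sediment mixed layer: ΣF_in = 0.1126 + 0.2078 = 0.32040 kg/m²/yr.
Transfer to the adjacent reservoir = ΣF_in − (0.02290 + 0.1248) = 0.17270 kg/m²/yr.
Total input to the adjacent reservoir = 0.17270 + 0.1280 = 0.30070 kg/m²/yr; at steady state this equals its total output.
τ = M / F = 13.49 / 0.30070 = 44.86 yr.

45 yr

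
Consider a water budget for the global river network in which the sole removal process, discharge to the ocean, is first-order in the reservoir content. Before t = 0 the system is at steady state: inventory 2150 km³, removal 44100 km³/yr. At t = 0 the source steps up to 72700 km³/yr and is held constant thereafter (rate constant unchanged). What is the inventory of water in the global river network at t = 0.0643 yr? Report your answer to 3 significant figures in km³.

The sink rate constant is k = F₀/M₀ = 44100/2150 = 20.51 yr⁻¹.
Solving dM/dt = F₁ − kM with M(0) = M₀ gives M(t) = F₁/k + (M₀ − F₁/k)·e^(−kt).
F₁/k = 72700/20.51 = 3544.3 km³; kt = 20.51 × 0.0643 = 1.319, e^(−kt) = 0.2674.
M(0.0643) = 3544.3 + (2150 − 3544.3) × 0.2674 = 3544.3 − 372.9 = 3171.4 km³.

3170 km³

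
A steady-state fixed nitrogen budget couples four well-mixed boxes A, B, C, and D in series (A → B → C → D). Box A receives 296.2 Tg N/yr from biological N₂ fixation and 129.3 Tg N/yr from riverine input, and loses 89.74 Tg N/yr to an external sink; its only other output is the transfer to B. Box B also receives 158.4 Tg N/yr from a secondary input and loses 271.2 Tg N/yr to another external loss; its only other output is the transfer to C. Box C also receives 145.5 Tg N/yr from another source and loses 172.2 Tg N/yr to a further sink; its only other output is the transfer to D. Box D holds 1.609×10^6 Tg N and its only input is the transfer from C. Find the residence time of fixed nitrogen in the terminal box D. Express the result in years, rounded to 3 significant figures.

Box A: F(A→B) = (296.2 + 129.3) − 89.74 = 335.76 Tg N/yr.
Box B: F(B→C) = (335.76 + 158.4) − 271.2 = 222.96 Tg N/yr.
Box C: F(C→D) = (222.96 + 145.5) − 172.2 = 196.26 Tg N/yr.
Box D throughput = its input = 196.26 Tg N/yr; τ = 1.609×10^6 / 196.26 = 8198 yr.

8200 yr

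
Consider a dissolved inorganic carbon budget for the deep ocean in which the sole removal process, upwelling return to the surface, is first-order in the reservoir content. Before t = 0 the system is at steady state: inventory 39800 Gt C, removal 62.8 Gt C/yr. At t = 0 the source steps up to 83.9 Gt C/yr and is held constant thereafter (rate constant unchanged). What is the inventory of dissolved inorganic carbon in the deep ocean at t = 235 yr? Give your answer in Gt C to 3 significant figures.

τ = M₀/F₀ = 39800/62.8 = 633.8 yr; rate constant k = 1/τ.
New steady state M_∞ = F₁/k = F₁·τ = 83.9 × 633.8 = 53172 Gt C.
M(t) = M_∞ + (M₀ − M_∞)·e^(−t/τ); t/τ = 235/633.8 = 0.3708, so e^(−t/τ) = 0.6902.
M(t) = 53172 − 13370 × 0.6902 = 43943 Gt C.

43900 Gt C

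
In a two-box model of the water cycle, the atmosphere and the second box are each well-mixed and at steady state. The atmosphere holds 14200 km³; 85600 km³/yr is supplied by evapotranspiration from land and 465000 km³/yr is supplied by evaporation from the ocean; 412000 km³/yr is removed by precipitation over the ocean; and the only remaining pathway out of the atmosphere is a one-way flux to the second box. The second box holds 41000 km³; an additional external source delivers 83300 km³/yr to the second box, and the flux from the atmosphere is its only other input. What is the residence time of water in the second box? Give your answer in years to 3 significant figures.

0.185 yr

Balance the atmosphere: ΣF_in = 85600 + 465000 = 550600 km³/yr.
Flux to the second box = ΣF_in − (412000) = 138600 km³/yr.
Total input to the second box = 138600 + 83300 = 221900 km³/yr; at steady state this equals its total output.
τ = M / F = 41000 / 221900 = 0.1848 yr.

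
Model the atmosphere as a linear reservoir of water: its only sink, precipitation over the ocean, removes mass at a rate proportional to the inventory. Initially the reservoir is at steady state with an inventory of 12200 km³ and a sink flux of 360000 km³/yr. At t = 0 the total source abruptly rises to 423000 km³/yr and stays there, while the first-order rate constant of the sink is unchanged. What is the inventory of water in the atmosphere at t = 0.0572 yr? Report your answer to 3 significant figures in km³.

13900 km³

τ = M₀/F₀ = 12200/360000 = 0.03389 yr; rate constant k = 1/τ.
New steady state M_∞ = F₁/k = F₁·τ = 423000 × 0.03389 = 14335 km³.
M(t) = M_∞ + (M₀ − M_∞)·e^(−t/τ); t/τ = 0.0572/0.03389 = 1.688, so e^(−t/τ) = 0.1849.
M(t) = 14335 − 2135 × 0.1849 = 13940 km³.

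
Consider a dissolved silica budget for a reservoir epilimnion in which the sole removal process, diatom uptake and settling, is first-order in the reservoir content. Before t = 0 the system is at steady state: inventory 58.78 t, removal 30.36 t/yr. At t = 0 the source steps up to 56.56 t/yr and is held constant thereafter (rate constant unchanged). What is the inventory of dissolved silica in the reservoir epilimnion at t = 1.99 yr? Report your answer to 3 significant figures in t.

91.4 t

Residence time τ = M₀/F₀ = 1.936 yr. The eventual steady state is M_∞ = M₀·(F₁/F₀) = 58.78 × 56.56/30.36 = 109.51 t.
The anomaly ΔM(t) = M(t) − M_∞ decays as ΔM₀·e^(−t/τ) with ΔM₀ = 58.78 − 109.51 = −50.73 t.
At t = 1.99 yr, e^(−t/τ) = e^(−1.028) = 0.3578, so ΔM = −18.15 t and M = 109.51 − 18.15 = 91.357 t.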